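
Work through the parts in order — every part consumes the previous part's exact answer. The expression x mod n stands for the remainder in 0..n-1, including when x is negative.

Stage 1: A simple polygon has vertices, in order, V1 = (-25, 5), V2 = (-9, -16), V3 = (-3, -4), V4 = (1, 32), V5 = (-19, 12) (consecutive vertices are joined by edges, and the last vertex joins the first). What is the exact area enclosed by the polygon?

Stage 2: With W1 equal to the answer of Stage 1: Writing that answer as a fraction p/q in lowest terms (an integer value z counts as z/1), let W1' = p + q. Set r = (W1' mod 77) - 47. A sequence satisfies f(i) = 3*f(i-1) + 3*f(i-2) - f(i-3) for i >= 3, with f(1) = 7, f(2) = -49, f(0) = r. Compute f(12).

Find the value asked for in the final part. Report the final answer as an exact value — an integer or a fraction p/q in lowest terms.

Stage 1: cross terms: (-25*-16 - -9*5)=445, (-9*-4 - -3*-16)=-12, (-3*32 - 1*-4)=-92, (1*12 - -19*32)=620, (-19*5 - -25*12)=205; twice the area = |1166| = 1166; area = 583; answer 583
Stage 2: W1 = 583; threaded value p + q = 584; r = -2; f(3) = 3*(-49) + 3*(7) - 1*(-2) = -124; iterating: f(3)=-124, f(4)=-526, f(5)=-1901, f(6)=-7157, f(7)=-26648, f(8)=-99514, f(9)=-371329, f(10)=-1385881, f(11)=-5172116, f(12)=-19302662; answer -19302662

-19302662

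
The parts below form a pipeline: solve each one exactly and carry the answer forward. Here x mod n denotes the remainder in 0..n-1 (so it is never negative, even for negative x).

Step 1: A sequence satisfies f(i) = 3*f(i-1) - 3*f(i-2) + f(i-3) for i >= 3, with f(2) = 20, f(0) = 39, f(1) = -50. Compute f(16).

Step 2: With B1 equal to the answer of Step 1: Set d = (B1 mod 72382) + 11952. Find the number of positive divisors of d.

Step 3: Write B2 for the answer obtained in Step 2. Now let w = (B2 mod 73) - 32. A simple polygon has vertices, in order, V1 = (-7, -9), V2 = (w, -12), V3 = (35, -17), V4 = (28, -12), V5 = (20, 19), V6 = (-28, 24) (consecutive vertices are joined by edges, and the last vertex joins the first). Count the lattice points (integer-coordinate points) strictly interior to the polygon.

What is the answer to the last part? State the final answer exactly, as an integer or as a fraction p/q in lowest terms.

Step 1: f(3) = 3*(20) - 3*(-50) + 1*(39) = 249; iterating: f(3)=249, f(4)=637, f(5)=1184, f(6)=1890, f(7)=2755, f(8)=3779, f(9)=4962, f(10)=6304, f(11)=7805, f(12)=9465, f(13)=11284, f(14)=13262, f(15)=15399, f(16)=17695; answer 17695
Step 2: B1 = 17695; d = 29647; 29647 = 23 * 1289; number of divisors = (1+1) * (1+1) = 4; answer 4
Step 3: B2 = 4; w = -28; cross terms: (-7*-12 - -28*-9)=-168, (-28*-17 - 35*-12)=896, (35*-12 - 28*-17)=56, (28*19 - 20*-12)=772, (20*24 - -28*19)=1012, (-28*-9 - -7*24)=420; twice the area = |2988| = 2988; area = 1494; boundary points = 3 + 1 + 1 + 1 + 1 + 3 = 10; strictly interior points = area - boundary/2 + 1 = 1490; answer 1490

1490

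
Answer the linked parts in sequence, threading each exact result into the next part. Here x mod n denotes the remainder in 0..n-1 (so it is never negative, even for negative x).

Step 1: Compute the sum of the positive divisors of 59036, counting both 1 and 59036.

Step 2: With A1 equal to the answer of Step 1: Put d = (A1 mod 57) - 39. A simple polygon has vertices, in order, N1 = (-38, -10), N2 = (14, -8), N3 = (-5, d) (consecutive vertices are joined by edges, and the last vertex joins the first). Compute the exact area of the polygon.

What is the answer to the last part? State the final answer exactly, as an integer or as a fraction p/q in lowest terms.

149

Step 1: 59036 = 2^2 * 14759; sigma = (1 + 2 + 4) * (1 + 14759) = 7 * 14760 = 103320; answer 103320
Step 2: A1 = 103320; d = -3; cross terms: (-38*-8 - 14*-10)=444, (14*-3 - -5*-8)=-82, (-5*-10 - -38*-3)=-64; twice the area = |298| = 298; area = 149; answer 149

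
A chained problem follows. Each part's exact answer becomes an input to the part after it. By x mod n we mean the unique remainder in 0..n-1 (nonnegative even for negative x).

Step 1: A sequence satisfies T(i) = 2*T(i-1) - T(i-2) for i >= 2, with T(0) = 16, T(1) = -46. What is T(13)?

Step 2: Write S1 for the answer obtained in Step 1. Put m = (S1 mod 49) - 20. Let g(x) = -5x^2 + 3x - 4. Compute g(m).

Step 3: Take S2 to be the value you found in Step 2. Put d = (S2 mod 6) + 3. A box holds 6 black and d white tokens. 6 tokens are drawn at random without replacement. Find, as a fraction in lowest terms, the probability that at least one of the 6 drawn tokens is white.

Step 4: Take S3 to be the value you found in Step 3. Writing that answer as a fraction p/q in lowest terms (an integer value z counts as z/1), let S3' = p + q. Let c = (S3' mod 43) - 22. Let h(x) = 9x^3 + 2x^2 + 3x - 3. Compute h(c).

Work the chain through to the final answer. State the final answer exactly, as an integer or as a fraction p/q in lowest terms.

37421

Step 1: T(2) = 2*(-46) - 1*(16) = -108; iterating: T(2)=-108, T(3)=-170, T(4)=-232, T(5)=-294, T(6)=-356, T(7)=-418, T(8)=-480, T(9)=-542, T(10)=-604, T(11)=-666, T(12)=-728, T(13)=-790; answer -790
Step 2: S1 = -790; m = 23; -5*(23)^2 + 3*(23)^1 - 4 = (-2645) + (69) + (-4) = -2580; answer -2580
Step 3: S2 = -2580; d = 3; total draws C(9,6) = 84; complement C(6,6) = 1; favorable 84 - 1 = 83; P = 83/84; answer 83/84
Step 4: S3 = 83/84; threaded value p + q = 167; c = 16; 9*(16)^3 + 2*(16)^2 + 3*(16)^1 - 3 = (36864) + (512) + (48) + (-3) = 37421; answer 37421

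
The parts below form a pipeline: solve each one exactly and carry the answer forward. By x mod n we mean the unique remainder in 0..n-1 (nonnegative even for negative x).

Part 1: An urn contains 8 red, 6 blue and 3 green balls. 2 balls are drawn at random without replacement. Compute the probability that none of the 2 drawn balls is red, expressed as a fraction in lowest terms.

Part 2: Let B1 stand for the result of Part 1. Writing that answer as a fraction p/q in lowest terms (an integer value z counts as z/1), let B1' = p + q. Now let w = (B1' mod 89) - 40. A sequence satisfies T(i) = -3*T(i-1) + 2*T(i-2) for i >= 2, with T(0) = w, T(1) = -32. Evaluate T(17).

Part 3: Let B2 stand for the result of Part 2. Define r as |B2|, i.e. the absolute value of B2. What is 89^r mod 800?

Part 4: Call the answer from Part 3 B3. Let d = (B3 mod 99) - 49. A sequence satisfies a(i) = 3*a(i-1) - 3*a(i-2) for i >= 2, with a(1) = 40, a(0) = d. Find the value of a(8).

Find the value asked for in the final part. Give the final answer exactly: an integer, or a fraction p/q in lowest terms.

-648

Part 1: total draws C(17,2) = 136; favorable C(9,2) = 36; P = 9/34; answer 9/34
Part 2: B1 = 9/34; threaded value p + q = 43; w = 3; T(2) = -3*(-32) + 2*(3) = 102; iterating: T(2)=102, T(3)=-370, T(4)=1314, T(5)=-4682, T(6)=16674, T(7)=-59386, T(8)=211506, T(9)=-753290, T(10)=2682882, T(11)=-9555226, T(12)=34031442, T(13)=-121204778, T(14)=431677218, T(15)=-1537441210, T(16)=5475678066, T(17)=-19501916618; answer -19501916618
Part 3: B2 = -19501916618; r = 19501916618; squarings mod 800: 89^1=89, 89^2=721, 89^4=641, 89^8=481, 89^16=161, 89^32=321, 89^64=641, 89^128=481, 89^256=161, 89^512=321, 89^1024=641, 89^2048=481, 89^4096=161, 89^8192=321, 89^16384=641, 89^32768=481, 89^65536=161, 89^131072=321, 89^262144=641, 89^524288=481, 89^1048576=161, 89^2097152=321, 89^4194304=641, 89^8388608=481, 89^16777216=161, 89^33554432=321, 89^67108864=641, 89^134217728=481, 89^268435456=161, 89^536870912=321, 89^1073741824=641, 89^2147483648=481, 89^4294967296=161, 89^8589934592=321, 89^17179869184=641; 89^19501916618 = 89^2 * 89^8 * 89^64 * 89^128 * 89^256 * 89^8192 * 89^32768 * 89^65536 * 89^131072 * 89^262144 * 89^2097152 * 89^4194304 * 89^33554432 * 89^134217728 * 89^2147483648 * 89^17179869184 = 81 (mod 800); answer 81
Part 4: B3 = 81; d = 32; a(2) = 3*(40) - 3*(32) = 24; iterating: a(2)=24, a(3)=-48, a(4)=-216, a(5)=-504, a(6)=-864, a(7)=-1080, a(8)=-648; answer -648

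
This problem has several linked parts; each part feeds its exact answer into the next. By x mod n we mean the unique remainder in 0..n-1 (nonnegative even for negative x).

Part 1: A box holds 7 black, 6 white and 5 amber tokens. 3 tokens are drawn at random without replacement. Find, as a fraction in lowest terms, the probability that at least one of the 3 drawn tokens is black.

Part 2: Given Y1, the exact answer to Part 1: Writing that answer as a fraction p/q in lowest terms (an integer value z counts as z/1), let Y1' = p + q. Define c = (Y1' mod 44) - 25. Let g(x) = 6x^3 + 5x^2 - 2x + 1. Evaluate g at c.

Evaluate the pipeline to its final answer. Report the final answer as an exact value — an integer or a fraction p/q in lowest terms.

-45959

Part 1: total draws C(18,3) = 816; complement C(11,3) = 165; favorable 816 - 165 = 651; P = 217/272; answer 217/272
Part 2: Y1 = 217/272; threaded value p + q = 489; c = -20; 6*(-20)^3 + 5*(-20)^2 - 2*(-20)^1 + 1 = (-48000) + (2000) + (40) + (1) = -45959; answer -45959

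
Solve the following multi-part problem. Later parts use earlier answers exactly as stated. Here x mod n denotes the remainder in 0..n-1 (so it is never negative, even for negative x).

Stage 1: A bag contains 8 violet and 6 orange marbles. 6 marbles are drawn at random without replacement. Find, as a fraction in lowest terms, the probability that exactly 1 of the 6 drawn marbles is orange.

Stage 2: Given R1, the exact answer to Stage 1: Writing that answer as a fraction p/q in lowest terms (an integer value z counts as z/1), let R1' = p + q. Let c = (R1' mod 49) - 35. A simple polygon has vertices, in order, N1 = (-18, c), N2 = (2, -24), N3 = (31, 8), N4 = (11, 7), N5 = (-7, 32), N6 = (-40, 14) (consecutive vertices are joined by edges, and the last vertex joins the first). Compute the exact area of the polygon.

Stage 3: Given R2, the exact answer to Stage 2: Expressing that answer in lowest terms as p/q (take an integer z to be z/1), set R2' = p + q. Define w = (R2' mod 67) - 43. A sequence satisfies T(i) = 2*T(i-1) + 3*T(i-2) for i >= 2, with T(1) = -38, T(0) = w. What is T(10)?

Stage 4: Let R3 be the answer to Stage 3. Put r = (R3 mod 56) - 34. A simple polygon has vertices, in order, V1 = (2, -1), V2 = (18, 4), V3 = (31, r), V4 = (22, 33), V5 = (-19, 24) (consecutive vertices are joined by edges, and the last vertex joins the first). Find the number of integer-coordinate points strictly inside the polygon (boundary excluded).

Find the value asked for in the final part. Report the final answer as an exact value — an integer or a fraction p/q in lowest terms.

1026

Stage 1: total draws C(14,6) = 3003; favorable C(6,1)*C(8,5) = 336; P = 16/143; answer 16/143
Stage 2: R1 = 16/143; threaded value p + q = 159; c = -23; cross terms: (-18*-24 - 2*-23)=478, (2*8 - 31*-24)=760, (31*7 - 11*8)=129, (11*32 - -7*7)=401, (-7*14 - -40*32)=1182, (-40*-23 - -18*14)=1172; twice the area = |4122| = 4122; area = 2061; answer 2061
Stage 3: R2 = 2061; threaded value p + q = 2062; w = 9; T(2) = 2*(-38) + 3*(9) = -49; iterating: T(2)=-49, T(3)=-212, T(4)=-571, T(5)=-1778, T(6)=-5269, T(7)=-15872, T(8)=-47551, T(9)=-142718, T(10)=-428089; answer -428089
Stage 4: R3 = -428089; r = -3; cross terms: (2*4 - 18*-1)=26, (18*-3 - 31*4)=-178, (31*33 - 22*-3)=1089, (22*24 - -19*33)=1155, (-19*-1 - 2*24)=-29; twice the area = |2063| = 2063; area = 2063/2; boundary points = 1 + 1 + 9 + 1 + 1 = 13; strictly interior points = area - boundary/2 + 1 = 1026; answer 1026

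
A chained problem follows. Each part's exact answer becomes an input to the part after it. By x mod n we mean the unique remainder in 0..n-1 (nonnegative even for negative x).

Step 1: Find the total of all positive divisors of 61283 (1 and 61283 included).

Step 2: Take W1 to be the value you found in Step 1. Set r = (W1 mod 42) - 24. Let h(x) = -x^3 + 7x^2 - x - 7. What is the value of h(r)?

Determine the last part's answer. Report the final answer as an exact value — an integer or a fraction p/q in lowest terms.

Step 1: 61283 is prime, so its only divisors are 1 and 61283; sigma = 1 + 61283 = 61284; answer 61284
Step 2: W1 = 61284; r = -18; -1*(-18)^3 + 7*(-18)^2 - 1*(-18)^1 - 7 = (5832) + (2268) + (18) + (-7) = 8111; answer 8111

8111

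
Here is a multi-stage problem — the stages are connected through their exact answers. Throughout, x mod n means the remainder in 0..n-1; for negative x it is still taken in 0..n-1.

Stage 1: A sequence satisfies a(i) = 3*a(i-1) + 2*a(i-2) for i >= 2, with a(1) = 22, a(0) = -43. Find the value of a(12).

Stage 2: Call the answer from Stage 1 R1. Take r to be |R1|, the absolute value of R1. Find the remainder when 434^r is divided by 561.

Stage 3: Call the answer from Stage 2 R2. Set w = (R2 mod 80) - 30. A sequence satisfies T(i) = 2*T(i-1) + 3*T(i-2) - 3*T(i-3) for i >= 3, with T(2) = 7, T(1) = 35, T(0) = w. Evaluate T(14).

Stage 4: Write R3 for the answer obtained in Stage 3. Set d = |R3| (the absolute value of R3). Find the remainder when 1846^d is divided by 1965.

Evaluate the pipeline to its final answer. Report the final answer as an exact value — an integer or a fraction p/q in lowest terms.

Stage 1: a(2) = 3*(22) + 2*(-43) = -20; iterating: a(2)=-20, a(3)=-16, a(4)=-88, a(5)=-296, a(6)=-1064, a(7)=-3784, a(8)=-13480, a(9)=-48008, a(10)=-170984, a(11)=-608968, a(12)=-2168872; answer -2168872
Stage 2: R1 = -2168872; r = 2168872; squarings mod 561: 434^1=434, 434^2=421, 434^4=526, 434^8=103, 434^16=511, 434^32=256, 434^64=460, 434^128=103, 434^256=511, 434^512=256, 434^1024=460, 434^2048=103, 434^4096=511, 434^8192=256, 434^16384=460, 434^32768=103, 434^65536=511, 434^131072=256, 434^262144=460, 434^524288=103, 434^1048576=511, 434^2097152=256; 434^2168872 = 434^8 * 434^32 * 434^2048 * 434^4096 * 434^65536 * 434^2097152 = 256 (mod 561); answer 256
Stage 3: R2 = 256; w = -14; T(3) = 2*(7) + 3*(35) - 3*(-14) = 161; iterating: T(3)=161, T(4)=238, T(5)=938, T(6)=2107, T(7)=6314, T(8)=16135, T(9)=44891, T(10)=119245, T(11)=324758, T(12)=872578, T(13)=2361695, T(14)=6366850; answer 6366850
Stage 4: R3 = 6366850; d = 6366850; squarings mod 1965: 1846^1=1846, 1846^2=406, 1846^4=1741, 1846^8=1051, 1846^16=271, 1846^32=736, 1846^64=1321, 1846^128=121, 1846^256=886, 1846^512=961, 1846^1024=1936, 1846^2048=841, 1846^4096=1846, 1846^8192=406, 1846^16384=1741, 1846^32768=1051, 1846^65536=271, 1846^131072=736, 1846^262144=1321, 1846^524288=121, 1846^1048576=886, 1846^2097152=961, 1846^4194304=1936; 1846^6366850 = 1846^2 * 1846^128 * 1846^512 * 1846^1024 * 1846^8192 * 1846^65536 * 1846^2097152 * 1846^4194304 = 1501 (mod 1965); answer 1501

1501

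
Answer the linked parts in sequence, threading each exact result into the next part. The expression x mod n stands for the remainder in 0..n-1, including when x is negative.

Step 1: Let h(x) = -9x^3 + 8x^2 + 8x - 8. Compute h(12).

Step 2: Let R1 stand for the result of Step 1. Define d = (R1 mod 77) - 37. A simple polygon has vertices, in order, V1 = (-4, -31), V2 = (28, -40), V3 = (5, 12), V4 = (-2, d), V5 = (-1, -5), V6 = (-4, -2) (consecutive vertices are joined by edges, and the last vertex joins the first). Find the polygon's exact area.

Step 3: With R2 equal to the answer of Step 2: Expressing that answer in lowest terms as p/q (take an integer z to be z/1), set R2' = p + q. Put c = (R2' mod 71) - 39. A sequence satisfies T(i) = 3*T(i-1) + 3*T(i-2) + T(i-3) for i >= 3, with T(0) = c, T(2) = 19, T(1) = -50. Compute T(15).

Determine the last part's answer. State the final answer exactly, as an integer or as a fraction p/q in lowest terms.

Step 1: -9*(12)^3 + 8*(12)^2 + 8*(12)^1 - 8 = (-15552) + (1152) + (96) + (-8) = -14312; answer -14312
Step 2: R1 = -14312; d = -27; cross terms: (-4*-40 - 28*-31)=1028, (28*12 - 5*-40)=536, (5*-27 - -2*12)=-111, (-2*-5 - -1*-27)=-17, (-1*-2 - -4*-5)=-18, (-4*-31 - -4*-2)=116; twice the area = |1534| = 1534; area = 767; answer 767
Step 3: R2 = 767; threaded value p + q = 768; c = 19; T(3) = 3*(19) + 3*(-50) + 1*(19) = -74; iterating: T(3)=-74, T(4)=-215, T(5)=-848, T(6)=-3263, T(7)=-12548, T(8)=-48281, T(9)=-185750, T(10)=-714641, T(11)=-2749454, T(12)=-10578035, T(13)=-40697108, T(14)=-156574883, T(15)=-602394008; answer -602394008

-602394008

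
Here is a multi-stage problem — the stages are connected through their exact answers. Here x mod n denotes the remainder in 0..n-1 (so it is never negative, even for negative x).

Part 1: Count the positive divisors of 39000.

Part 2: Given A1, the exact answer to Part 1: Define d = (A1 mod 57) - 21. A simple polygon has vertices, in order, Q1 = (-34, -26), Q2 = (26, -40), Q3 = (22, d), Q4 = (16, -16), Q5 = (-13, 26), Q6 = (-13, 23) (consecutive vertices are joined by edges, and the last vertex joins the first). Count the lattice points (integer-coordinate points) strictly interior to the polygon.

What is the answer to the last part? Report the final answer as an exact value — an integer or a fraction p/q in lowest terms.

Part 1: 39000 = 2^3 * 3 * 5^3 * 13; number of divisors = (3+1) * (1+1) * (3+1) * (1+1) = 64; answer 64
Part 2: A1 = 64; d = -14; cross terms: (-34*-40 - 26*-26)=2036, (26*-14 - 22*-40)=516, (22*-16 - 16*-14)=-128, (16*26 - -13*-16)=208, (-13*23 - -13*26)=39, (-13*-26 - -34*23)=1120; twice the area = |3791| = 3791; area = 3791/2; boundary points = 2 + 2 + 2 + 1 + 3 + 7 = 17; strictly interior points = area - boundary/2 + 1 = 1888; answer 1888

1888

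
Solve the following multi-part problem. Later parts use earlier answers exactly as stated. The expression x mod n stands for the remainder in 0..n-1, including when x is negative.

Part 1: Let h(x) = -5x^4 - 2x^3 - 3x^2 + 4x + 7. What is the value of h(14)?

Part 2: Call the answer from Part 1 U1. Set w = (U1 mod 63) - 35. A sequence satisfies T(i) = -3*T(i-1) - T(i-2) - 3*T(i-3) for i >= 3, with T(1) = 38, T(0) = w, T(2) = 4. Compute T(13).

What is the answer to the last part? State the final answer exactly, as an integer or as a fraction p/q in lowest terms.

-1753714

Part 1: -5*(14)^4 - 2*(14)^3 - 3*(14)^2 + 4*(14)^1 + 7 = (-192080) + (-5488) + (-588) + (56) + (7) = -198093; answer -198093
Part 2: U1 = -198093; w = 7; T(3) = -3*(4) - 1*(38) - 3*(7) = -71; iterating: T(3)=-71, T(4)=95, T(5)=-226, T(6)=796, T(7)=-2447, T(8)=7223, T(9)=-21610, T(10)=64948, T(11)=-194903, T(12)=584591, T(13)=-1753714; answer -1753714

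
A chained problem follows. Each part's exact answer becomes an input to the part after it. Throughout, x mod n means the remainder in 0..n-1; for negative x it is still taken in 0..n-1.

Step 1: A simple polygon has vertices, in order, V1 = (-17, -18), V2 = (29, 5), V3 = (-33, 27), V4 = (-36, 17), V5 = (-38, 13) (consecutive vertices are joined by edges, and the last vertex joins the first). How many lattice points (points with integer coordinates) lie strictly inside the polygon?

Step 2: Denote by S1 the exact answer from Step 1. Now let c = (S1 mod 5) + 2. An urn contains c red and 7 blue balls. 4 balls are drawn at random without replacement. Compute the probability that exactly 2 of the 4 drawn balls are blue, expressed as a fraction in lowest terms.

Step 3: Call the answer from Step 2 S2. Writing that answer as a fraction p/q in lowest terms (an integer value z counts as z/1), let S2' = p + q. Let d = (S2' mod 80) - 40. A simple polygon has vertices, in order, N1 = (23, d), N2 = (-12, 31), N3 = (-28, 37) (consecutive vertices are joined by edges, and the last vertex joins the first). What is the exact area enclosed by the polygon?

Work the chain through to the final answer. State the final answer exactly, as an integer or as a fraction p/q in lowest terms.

359

Step 1: cross terms: (-17*5 - 29*-18)=437, (29*27 - -33*5)=948, (-33*17 - -36*27)=411, (-36*13 - -38*17)=178, (-38*-18 - -17*13)=905; twice the area = |2879| = 2879; area = 2879/2; boundary points = 23 + 2 + 1 + 2 + 1 = 29; strictly interior points = area - boundary/2 + 1 = 1426; answer 1426
Step 2: S1 = 1426; c = 3; total draws C(10,4) = 210; favorable C(7,2)*C(3,2) = 63; P = 3/10; answer 3/10
Step 3: S2 = 3/10; threaded value p + q = 13; d = -27; cross terms: (23*31 - -12*-27)=389, (-12*37 - -28*31)=424, (-28*-27 - 23*37)=-95; twice the area = |718| = 718; area = 359; answer 359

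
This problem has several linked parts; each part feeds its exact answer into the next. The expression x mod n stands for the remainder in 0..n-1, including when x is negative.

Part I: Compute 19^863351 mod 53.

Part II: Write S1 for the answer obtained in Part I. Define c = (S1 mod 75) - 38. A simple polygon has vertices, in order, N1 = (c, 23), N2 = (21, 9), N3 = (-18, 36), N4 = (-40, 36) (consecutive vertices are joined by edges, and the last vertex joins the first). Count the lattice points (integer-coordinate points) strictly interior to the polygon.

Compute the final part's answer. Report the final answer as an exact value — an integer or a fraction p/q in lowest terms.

208

Part I: squarings mod 53: 19^1=19, 19^2=43, 19^4=47, 19^8=36, 19^16=24, 19^32=46, 19^64=49, 19^128=16, 19^256=44, 19^512=28, 19^1024=42, 19^2048=15, 19^4096=13, 19^8192=10, 19^16384=47, 19^32768=36, 19^65536=24, 19^131072=46, 19^262144=49, 19^524288=16; 19^863351 = 19^1 * 19^2 * 19^4 * 19^16 * 19^32 * 19^64 * 19^1024 * 19^2048 * 19^8192 * 19^65536 * 19^262144 * 19^524288 = 33 (mod 53); answer 33
Part II: S1 = 33; c = -5; cross terms: (-5*9 - 21*23)=-528, (21*36 - -18*9)=918, (-18*36 - -40*36)=792, (-40*23 - -5*36)=-740; twice the area = |442| = 442; area = 221; boundary points = 2 + 3 + 22 + 1 = 28; strictly interior points = area - boundary/2 + 1 = 208; answer 208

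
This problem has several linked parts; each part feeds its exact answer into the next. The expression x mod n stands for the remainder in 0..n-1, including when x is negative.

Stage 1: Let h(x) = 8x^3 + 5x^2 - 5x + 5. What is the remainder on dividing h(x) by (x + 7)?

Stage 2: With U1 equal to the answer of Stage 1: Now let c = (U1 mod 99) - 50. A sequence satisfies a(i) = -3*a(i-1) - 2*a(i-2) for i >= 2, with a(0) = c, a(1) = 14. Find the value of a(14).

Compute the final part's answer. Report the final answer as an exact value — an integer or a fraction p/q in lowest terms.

327626

Stage 1: remainder = value at the root: 8*(-7)^3 + 5*(-7)^2 - 5*(-7)^1 + 5 = (-2744) + (245) + (35) + (5) = -2459; answer -2459
Stage 2: U1 = -2459; c = -34; a(2) = -3*(14) - 2*(-34) = 26; iterating: a(2)=26, a(3)=-106, a(4)=266, a(5)=-586, a(6)=1226, a(7)=-2506, a(8)=5066, a(9)=-10186, a(10)=20426, a(11)=-40906, a(12)=81866, a(13)=-163786, a(14)=327626; answer 327626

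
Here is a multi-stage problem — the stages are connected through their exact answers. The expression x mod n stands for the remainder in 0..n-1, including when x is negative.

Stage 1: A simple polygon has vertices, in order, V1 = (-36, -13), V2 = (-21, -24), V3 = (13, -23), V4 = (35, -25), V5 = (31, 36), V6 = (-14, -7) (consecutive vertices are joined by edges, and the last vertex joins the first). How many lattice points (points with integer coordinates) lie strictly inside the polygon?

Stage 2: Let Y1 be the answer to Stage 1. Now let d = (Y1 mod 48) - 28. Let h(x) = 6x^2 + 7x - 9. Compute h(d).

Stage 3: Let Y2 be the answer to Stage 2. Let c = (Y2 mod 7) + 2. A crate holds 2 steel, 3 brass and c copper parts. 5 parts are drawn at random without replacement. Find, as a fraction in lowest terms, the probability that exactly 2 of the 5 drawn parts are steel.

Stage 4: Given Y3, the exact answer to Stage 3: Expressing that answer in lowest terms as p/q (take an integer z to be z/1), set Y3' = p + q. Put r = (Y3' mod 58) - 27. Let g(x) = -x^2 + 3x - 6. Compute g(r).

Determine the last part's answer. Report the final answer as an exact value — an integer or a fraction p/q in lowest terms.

-94

Stage 1: cross terms: (-36*-24 - -21*-13)=591, (-21*-23 - 13*-24)=795, (13*-25 - 35*-23)=480, (35*36 - 31*-25)=2035, (31*-7 - -14*36)=287, (-14*-13 - -36*-7)=-70; twice the area = |4118| = 4118; area = 2059; boundary points = 1 + 1 + 2 + 1 + 1 + 2 = 8; strictly interior points = area - boundary/2 + 1 = 2056; answer 2056
Stage 2: Y1 = 2056; d = 12; 6*(12)^2 + 7*(12)^1 - 9 = (864) + (84) + (-9) = 939; answer 939
Stage 3: Y2 = 939; c = 3; total draws C(8,5) = 56; favorable C(2,2)*C(6,3) = 20; P = 5/14; answer 5/14
Stage 4: Y3 = 5/14; threaded value p + q = 19; r = -8; -1*(-8)^2 + 3*(-8)^1 - 6 = (-64) + (-24) + (-6) = -94; answer -94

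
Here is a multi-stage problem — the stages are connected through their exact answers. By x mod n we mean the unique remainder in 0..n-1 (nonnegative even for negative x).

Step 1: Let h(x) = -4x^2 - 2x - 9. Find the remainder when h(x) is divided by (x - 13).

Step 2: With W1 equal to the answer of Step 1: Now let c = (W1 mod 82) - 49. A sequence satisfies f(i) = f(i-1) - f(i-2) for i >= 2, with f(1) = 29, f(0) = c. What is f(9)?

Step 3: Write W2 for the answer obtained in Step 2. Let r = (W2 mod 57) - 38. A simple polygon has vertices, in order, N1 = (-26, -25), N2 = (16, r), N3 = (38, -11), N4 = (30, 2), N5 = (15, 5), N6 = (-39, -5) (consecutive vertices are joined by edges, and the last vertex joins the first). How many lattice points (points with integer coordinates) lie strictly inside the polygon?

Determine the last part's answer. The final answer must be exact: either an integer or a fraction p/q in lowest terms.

1365

Step 1: remainder = value at the root: -4*(13)^2 - 2*(13)^1 - 9 = (-676) + (-26) + (-9) = -711; answer -711
Step 2: W1 = -711; c = -22; f(2) = 1*(29) - 1*(-22) = 51; iterating: f(2)=51, f(3)=22, f(4)=-29, f(5)=-51, f(6)=-22, f(7)=29, f(8)=51, f(9)=22; answer 22
Step 3: W2 = 22; r = -16; cross terms: (-26*-16 - 16*-25)=816, (16*-11 - 38*-16)=432, (38*2 - 30*-11)=406, (30*5 - 15*2)=120, (15*-5 - -39*5)=120, (-39*-25 - -26*-5)=845; twice the area = |2739| = 2739; area = 2739/2; boundary points = 3 + 1 + 1 + 3 + 2 + 1 = 11; strictly interior points = area - boundary/2 + 1 = 1365; answer 1365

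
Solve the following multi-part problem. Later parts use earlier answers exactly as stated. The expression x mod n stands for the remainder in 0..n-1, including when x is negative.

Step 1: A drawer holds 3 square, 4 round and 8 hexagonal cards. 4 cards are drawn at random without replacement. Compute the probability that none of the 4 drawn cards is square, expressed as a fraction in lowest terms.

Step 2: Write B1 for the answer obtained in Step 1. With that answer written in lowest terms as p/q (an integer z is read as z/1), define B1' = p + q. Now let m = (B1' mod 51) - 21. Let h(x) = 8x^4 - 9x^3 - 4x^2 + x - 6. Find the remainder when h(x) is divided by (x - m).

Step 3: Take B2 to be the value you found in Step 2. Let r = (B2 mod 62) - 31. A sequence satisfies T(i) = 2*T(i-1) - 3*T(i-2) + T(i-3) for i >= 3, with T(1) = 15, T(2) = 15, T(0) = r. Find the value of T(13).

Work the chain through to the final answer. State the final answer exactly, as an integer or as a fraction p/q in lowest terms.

696

Step 1: total draws C(15,4) = 1365; favorable C(12,4) = 495; P = 33/91; answer 33/91
Step 2: B1 = 33/91; threaded value p + q = 124; m = 1; remainder = value at the root: 8*(1)^4 - 9*(1)^3 - 4*(1)^2 + 1*(1)^1 - 6 = (8) + (-9) + (-4) + (1) + (-6) = -10; answer -10
Step 3: B2 = -10; r = 21; T(3) = 2*(15) - 3*(15) + 1*(21) = 6; iterating: T(3)=6, T(4)=-18, T(5)=-39, T(6)=-18, T(7)=63, T(8)=141, T(9)=75, T(10)=-210, T(11)=-504, T(12)=-303, T(13)=696; answer 696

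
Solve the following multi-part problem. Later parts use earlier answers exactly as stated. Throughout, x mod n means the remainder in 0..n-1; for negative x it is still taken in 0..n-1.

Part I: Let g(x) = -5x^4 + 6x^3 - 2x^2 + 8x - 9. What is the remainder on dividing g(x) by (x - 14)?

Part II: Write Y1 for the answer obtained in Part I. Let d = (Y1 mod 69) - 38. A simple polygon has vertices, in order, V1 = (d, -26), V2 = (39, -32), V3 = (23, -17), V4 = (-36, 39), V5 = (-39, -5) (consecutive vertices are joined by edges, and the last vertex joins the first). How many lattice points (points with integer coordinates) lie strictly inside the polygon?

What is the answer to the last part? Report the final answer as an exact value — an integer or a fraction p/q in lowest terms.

1947

Part I: remainder = value at the root: -5*(14)^4 + 6*(14)^3 - 2*(14)^2 + 8*(14)^1 - 9 = (-192080) + (16464) + (-392) + (112) + (-9) = -175905; answer -175905
Part II: Y1 = -175905; d = 7; cross terms: (7*-32 - 39*-26)=790, (39*-17 - 23*-32)=73, (23*39 - -36*-17)=285, (-36*-5 - -39*39)=1701, (-39*-26 - 7*-5)=1049; twice the area = |3898| = 3898; area = 1949; boundary points = 2 + 1 + 1 + 1 + 1 = 6; strictly interior points = area - boundary/2 + 1 = 1947; answer 1947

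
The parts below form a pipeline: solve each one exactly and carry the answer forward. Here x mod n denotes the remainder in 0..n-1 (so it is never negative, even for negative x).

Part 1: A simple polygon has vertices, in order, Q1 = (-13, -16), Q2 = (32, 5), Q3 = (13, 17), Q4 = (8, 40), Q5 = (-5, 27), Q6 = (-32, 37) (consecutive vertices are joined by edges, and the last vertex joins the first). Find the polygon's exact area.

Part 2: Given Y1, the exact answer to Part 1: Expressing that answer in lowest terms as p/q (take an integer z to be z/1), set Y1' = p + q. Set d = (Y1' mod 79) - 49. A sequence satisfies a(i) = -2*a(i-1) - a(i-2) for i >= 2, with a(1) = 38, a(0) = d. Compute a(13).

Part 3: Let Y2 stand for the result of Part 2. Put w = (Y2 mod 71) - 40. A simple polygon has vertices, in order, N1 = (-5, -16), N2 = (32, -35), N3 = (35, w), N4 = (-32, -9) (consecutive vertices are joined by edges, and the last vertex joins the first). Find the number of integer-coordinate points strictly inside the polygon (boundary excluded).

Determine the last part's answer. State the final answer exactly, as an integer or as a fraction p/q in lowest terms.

Part 1: cross terms: (-13*5 - 32*-16)=447, (32*17 - 13*5)=479, (13*40 - 8*17)=384, (8*27 - -5*40)=416, (-5*37 - -32*27)=679, (-32*-16 - -13*37)=993; twice the area = |3398| = 3398; area = 1699; answer 1699
Part 2: Y1 = 1699; threaded value p + q = 1700; d = -8; a(2) = -2*(38) - 1*(-8) = -68; iterating: a(2)=-68, a(3)=98, a(4)=-128, a(5)=158, a(6)=-188, a(7)=218, a(8)=-248, a(9)=278, a(10)=-308, a(11)=338, a(12)=-368, a(13)=398; answer 398
Part 3: Y2 = 398; w = 3; cross terms: (-5*-35 - 32*-16)=687, (32*3 - 35*-35)=1321, (35*-9 - -32*3)=-219, (-32*-16 - -5*-9)=467; twice the area = |2256| = 2256; area = 1128; boundary points = 1 + 1 + 1 + 1 = 4; strictly interior points = area - boundary/2 + 1 = 1127; answer 1127

1127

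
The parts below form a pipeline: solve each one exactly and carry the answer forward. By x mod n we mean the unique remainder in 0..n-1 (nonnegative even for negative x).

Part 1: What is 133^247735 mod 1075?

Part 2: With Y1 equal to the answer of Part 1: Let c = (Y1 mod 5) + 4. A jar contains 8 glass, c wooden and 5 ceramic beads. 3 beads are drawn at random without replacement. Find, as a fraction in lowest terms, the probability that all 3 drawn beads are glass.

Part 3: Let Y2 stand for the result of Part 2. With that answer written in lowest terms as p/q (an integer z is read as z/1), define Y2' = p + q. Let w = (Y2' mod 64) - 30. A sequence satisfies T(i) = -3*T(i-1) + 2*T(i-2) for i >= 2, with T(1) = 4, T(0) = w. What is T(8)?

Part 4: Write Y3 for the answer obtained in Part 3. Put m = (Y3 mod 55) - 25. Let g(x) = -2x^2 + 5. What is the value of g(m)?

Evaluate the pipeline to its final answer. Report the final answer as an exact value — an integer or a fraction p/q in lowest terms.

-445

Part 1: squarings mod 1075: 133^1=133, 133^2=489, 133^4=471, 133^8=391, 133^16=231, 133^32=686, 133^64=821, 133^128=16, 133^256=256, 133^512=1036, 133^1024=446, 133^2048=41, 133^4096=606, 133^8192=661, 133^16384=471, 133^32768=391, 133^65536=231, 133^131072=686; 133^247735 = 133^1 * 133^2 * 133^4 * 133^16 * 133^32 * 133^128 * 133^256 * 133^512 * 133^1024 * 133^16384 * 133^32768 * 133^65536 * 133^131072 = 207 (mod 1075); answer 207
Part 2: Y1 = 207; c = 6; total draws C(19,3) = 969; favorable C(8,3) = 56; P = 56/969; answer 56/969
Part 3: Y2 = 56/969; threaded value p + q = 1025; w = -29; T(2) = -3*(4) + 2*(-29) = -70; iterating: T(2)=-70, T(3)=218, T(4)=-794, T(5)=2818, T(6)=-10042, T(7)=35762, T(8)=-127370; answer -127370
Part 4: Y3 = -127370; m = -15; -2*(-15)^2 + 5 = (-450) + (5) = -445; answer -445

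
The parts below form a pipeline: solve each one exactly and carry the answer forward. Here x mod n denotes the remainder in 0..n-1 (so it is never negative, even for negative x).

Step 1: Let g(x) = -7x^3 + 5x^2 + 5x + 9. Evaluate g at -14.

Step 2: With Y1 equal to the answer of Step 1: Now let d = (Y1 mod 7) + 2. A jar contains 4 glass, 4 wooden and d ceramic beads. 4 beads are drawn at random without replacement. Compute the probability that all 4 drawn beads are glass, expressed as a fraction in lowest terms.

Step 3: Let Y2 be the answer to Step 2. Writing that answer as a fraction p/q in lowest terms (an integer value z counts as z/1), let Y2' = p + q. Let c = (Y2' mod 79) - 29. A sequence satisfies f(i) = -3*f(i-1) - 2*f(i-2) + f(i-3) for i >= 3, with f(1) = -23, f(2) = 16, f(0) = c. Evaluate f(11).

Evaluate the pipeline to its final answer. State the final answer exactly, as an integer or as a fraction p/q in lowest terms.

4028

Step 1: -7*(-14)^3 + 5*(-14)^2 + 5*(-14)^1 + 9 = (19208) + (980) + (-70) + (9) = 20127; answer 20127
Step 2: Y1 = 20127; d = 4; total draws C(12,4) = 495; favorable C(4,4) = 1; P = 1/495; answer 1/495
Step 3: Y2 = 1/495; threaded value p + q = 496; c = -7; f(3) = -3*(16) - 2*(-23) + 1*(-7) = -9; iterating: f(3)=-9, f(4)=-28, f(5)=118, f(6)=-307, f(7)=657, f(8)=-1239, f(9)=2096, f(10)=-3153, f(11)=4028; answer 4028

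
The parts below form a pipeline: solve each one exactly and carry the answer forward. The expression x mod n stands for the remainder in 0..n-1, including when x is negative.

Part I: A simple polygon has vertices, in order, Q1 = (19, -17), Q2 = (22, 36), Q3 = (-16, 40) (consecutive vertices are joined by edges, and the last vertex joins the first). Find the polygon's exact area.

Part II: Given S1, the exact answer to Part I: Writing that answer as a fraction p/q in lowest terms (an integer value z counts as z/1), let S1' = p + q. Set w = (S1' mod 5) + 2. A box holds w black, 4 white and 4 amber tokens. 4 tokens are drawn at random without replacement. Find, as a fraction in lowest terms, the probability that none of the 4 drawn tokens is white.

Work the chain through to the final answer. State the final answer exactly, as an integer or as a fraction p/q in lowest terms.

Part I: cross terms: (19*36 - 22*-17)=1058, (22*40 - -16*36)=1456, (-16*-17 - 19*40)=-488; twice the area = |2026| = 2026; area = 1013; answer 1013
Part II: S1 = 1013; threaded value p + q = 1014; w = 6; total draws C(14,4) = 1001; favorable C(10,4) = 210; P = 30/143; answer 30/143

30/143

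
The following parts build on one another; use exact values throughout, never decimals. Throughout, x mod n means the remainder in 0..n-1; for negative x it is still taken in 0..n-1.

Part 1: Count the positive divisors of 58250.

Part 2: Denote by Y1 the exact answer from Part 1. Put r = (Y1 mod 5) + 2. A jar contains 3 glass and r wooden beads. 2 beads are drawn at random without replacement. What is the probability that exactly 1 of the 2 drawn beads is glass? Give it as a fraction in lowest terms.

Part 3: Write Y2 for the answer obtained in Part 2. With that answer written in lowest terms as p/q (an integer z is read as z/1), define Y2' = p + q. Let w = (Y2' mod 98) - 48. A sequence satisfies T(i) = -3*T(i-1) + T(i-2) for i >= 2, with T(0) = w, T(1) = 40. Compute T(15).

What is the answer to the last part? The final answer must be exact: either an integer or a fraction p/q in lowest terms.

877291720

Part 1: 58250 = 2 * 5^3 * 233; number of divisors = (1+1) * (3+1) * (1+1) = 16; answer 16
Part 2: Y1 = 16; r = 3; total draws C(6,2) = 15; favorable C(3,1)*C(3,1) = 9; P = 3/5; answer 3/5
Part 3: Y2 = 3/5; threaded value p + q = 8; w = -40; T(2) = -3*(40) + 1*(-40) = -160; iterating: T(2)=-160, T(3)=520, T(4)=-1720, T(5)=5680, T(6)=-18760, T(7)=61960, T(8)=-204640, T(9)=675880, T(10)=-2232280, T(11)=7372720, T(12)=-24350440, T(13)=80424040, T(14)=-265622560, T(15)=877291720; answer 877291720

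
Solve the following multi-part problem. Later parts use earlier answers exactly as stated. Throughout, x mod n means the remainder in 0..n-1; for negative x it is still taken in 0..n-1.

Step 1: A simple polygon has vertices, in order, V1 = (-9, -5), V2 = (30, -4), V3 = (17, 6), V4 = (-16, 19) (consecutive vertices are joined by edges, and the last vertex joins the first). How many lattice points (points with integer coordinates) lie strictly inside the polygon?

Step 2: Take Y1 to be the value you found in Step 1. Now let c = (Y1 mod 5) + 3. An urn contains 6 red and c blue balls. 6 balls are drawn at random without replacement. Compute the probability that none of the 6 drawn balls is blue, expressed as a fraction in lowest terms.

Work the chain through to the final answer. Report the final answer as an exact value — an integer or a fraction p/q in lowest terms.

Step 1: cross terms: (-9*-4 - 30*-5)=186, (30*6 - 17*-4)=248, (17*19 - -16*6)=419, (-16*-5 - -9*19)=251; twice the area = |1104| = 1104; area = 552; boundary points = 1 + 1 + 1 + 1 = 4; strictly interior points = area - boundary/2 + 1 = 551; answer 551
Step 2: Y1 = 551; c = 4; total draws C(10,6) = 210; favorable C(6,6) = 1; P = 1/210; answer 1/210

1/210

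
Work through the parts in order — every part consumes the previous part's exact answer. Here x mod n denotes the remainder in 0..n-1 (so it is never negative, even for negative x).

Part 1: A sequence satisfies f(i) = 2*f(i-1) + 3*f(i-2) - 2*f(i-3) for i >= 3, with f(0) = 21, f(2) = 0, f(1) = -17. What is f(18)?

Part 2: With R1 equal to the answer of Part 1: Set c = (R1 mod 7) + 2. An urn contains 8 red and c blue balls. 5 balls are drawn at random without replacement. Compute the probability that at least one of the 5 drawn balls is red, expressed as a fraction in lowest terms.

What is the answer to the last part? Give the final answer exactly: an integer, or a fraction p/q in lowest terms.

1286/1287

Part 1: f(3) = 2*(0) + 3*(-17) - 2*(21) = -93; iterating: f(3)=-93, f(4)=-152, f(5)=-583, f(6)=-1436, f(7)=-4317, f(8)=-11776, f(9)=-33631, f(10)=-93956, f(11)=-265253, f(12)=-745112, f(13)=-2098071, f(14)=-5900972, f(15)=-16605933, f(16)=-46718640, f(17)=-131453135, f(18)=-369850324; answer -369850324
Part 2: R1 = -369850324; c = 5; total draws C(13,5) = 1287; complement C(5,5) = 1; favorable 1287 - 1 = 1286; P = 1286/1287; answer 1286/1287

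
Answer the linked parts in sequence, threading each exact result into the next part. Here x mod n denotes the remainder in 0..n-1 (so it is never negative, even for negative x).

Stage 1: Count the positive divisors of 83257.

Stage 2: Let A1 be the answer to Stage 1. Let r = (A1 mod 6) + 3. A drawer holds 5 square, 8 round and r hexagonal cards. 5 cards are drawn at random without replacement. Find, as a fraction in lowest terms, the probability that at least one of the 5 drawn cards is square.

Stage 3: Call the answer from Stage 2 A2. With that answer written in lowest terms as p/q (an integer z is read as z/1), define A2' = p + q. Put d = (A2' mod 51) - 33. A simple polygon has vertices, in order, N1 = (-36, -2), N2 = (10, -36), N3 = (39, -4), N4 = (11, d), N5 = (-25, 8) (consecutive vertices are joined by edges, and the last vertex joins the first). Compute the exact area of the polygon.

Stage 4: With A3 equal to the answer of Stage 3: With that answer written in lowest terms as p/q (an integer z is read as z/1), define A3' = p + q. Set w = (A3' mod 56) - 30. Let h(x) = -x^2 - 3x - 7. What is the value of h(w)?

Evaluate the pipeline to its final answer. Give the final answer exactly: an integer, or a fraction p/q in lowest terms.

Stage 1: 83257 is prime, so its only divisors are 1 and 83257; count = 2; answer 2
Stage 2: A1 = 2; r = 5; total draws C(18,5) = 8568; complement C(13,5) = 1287; favorable 8568 - 1287 = 7281; P = 809/952; answer 809/952
Stage 3: A2 = 809/952; threaded value p + q = 1761; d = -6; cross terms: (-36*-36 - 10*-2)=1316, (10*-4 - 39*-36)=1364, (39*-6 - 11*-4)=-190, (11*8 - -25*-6)=-62, (-25*-2 - -36*8)=338; twice the area = |2766| = 2766; area = 1383; answer 1383
Stage 4: A3 = 1383; threaded value p + q = 1384; w = 10; -1*(10)^2 - 3*(10)^1 - 7 = (-100) + (-30) + (-7) = -137; answer -137

-137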